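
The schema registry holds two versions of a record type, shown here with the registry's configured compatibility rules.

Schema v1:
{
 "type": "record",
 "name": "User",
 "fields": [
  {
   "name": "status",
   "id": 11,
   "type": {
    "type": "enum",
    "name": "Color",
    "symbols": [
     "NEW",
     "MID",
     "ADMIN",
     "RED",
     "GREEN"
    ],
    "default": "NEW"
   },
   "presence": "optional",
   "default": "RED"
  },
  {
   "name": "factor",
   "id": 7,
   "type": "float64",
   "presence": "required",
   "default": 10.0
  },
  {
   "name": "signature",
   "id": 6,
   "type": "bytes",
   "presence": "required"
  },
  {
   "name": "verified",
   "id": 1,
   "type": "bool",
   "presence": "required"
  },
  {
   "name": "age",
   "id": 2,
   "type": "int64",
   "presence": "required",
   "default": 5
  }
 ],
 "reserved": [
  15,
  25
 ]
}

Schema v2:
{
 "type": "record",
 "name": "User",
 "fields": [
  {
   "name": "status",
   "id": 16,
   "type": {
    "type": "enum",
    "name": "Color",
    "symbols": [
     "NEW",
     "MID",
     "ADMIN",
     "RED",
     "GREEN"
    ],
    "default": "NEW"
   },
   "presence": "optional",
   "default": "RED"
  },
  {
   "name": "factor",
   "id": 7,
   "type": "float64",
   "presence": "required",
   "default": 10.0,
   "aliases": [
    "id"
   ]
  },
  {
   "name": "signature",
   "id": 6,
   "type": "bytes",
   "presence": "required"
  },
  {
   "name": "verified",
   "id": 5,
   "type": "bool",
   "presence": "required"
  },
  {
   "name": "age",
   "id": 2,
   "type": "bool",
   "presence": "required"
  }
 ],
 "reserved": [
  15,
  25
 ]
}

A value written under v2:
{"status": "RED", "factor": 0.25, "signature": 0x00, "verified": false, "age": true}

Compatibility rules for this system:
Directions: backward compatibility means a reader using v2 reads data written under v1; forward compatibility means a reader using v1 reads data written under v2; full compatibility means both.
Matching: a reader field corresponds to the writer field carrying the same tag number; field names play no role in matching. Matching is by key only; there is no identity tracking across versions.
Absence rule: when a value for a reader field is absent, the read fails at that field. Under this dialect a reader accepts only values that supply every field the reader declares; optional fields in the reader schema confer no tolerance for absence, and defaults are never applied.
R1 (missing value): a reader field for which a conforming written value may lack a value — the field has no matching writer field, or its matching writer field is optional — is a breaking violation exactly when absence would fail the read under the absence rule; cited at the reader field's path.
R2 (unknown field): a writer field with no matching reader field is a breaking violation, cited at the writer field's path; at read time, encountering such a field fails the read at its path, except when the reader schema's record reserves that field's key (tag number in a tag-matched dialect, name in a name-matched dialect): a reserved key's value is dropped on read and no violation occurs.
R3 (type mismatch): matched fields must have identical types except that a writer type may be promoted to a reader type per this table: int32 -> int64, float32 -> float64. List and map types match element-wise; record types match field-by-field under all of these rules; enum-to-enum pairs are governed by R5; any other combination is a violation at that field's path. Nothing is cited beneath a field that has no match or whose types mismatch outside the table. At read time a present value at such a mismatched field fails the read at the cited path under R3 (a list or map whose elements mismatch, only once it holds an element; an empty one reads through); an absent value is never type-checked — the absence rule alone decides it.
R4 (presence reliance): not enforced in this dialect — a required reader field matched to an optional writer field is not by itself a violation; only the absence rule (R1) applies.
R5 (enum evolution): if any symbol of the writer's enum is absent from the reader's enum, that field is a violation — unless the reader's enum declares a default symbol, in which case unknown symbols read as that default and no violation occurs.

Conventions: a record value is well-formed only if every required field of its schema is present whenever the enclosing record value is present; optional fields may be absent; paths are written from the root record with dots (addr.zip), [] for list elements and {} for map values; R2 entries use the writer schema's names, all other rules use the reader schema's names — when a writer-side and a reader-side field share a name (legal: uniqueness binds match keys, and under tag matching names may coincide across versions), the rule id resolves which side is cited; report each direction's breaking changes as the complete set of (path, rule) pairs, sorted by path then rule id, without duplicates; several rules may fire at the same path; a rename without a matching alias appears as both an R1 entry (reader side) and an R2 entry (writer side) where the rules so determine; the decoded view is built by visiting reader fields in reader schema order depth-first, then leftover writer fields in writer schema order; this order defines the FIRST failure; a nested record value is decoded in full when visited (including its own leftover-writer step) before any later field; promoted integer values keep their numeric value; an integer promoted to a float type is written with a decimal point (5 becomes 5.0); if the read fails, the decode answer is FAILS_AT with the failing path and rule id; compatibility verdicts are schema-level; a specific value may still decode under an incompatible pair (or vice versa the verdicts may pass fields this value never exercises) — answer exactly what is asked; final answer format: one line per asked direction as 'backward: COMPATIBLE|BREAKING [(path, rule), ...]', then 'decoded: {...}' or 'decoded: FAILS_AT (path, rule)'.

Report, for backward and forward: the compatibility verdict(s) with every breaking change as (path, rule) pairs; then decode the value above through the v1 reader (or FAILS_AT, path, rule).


backward: BREAKING [(age, R3), (status, R1), (status, R2), (verified, R1), (verified, R2)]; forward: BREAKING [(age, R3), (status, R1), (status, R2), (verified, R1), (verified, R2)]; decoded: FAILS_AT (status, R1)

each type pair in User: writer, then reader
backward on User — v2 reading data written by v1:
  status: no writer-side match
  float64 -> float64, writer required: factor aligns to factor
  bytes -> bytes, writer required: signature aligns to signature
  verified: no writer-side match
  int64 -> bool, writer required: age aligns to age
  leftover writer field: status
  leftover writer field: verified
  violation R3 at age
  violation R1 at status
  violation R2 at status
  violation R1 at verified
  violation R2 at verified
  => 5 violation(s): backward is BREAKING for User
forward on User — v1 reading data written by v2:
  status: no writer-side match
  float64 -> float64, writer required: factor aligns to factor
  bytes -> bytes, writer required: signature aligns to signature
  verified: no writer-side match
  bool -> int64, writer required: age aligns to age
  leftover writer field: status
  leftover writer field: verified
  violation R3 at age
  violation R1 at status
  violation R2 at status
  violation R1 at verified
  violation R2 at verified
  => 5 violation(s): forward is BREAKING for User
decoding the User value with the v1 reader:
  read fails at status under R1 (no fill)
  => FAILS_AT (status, R1)


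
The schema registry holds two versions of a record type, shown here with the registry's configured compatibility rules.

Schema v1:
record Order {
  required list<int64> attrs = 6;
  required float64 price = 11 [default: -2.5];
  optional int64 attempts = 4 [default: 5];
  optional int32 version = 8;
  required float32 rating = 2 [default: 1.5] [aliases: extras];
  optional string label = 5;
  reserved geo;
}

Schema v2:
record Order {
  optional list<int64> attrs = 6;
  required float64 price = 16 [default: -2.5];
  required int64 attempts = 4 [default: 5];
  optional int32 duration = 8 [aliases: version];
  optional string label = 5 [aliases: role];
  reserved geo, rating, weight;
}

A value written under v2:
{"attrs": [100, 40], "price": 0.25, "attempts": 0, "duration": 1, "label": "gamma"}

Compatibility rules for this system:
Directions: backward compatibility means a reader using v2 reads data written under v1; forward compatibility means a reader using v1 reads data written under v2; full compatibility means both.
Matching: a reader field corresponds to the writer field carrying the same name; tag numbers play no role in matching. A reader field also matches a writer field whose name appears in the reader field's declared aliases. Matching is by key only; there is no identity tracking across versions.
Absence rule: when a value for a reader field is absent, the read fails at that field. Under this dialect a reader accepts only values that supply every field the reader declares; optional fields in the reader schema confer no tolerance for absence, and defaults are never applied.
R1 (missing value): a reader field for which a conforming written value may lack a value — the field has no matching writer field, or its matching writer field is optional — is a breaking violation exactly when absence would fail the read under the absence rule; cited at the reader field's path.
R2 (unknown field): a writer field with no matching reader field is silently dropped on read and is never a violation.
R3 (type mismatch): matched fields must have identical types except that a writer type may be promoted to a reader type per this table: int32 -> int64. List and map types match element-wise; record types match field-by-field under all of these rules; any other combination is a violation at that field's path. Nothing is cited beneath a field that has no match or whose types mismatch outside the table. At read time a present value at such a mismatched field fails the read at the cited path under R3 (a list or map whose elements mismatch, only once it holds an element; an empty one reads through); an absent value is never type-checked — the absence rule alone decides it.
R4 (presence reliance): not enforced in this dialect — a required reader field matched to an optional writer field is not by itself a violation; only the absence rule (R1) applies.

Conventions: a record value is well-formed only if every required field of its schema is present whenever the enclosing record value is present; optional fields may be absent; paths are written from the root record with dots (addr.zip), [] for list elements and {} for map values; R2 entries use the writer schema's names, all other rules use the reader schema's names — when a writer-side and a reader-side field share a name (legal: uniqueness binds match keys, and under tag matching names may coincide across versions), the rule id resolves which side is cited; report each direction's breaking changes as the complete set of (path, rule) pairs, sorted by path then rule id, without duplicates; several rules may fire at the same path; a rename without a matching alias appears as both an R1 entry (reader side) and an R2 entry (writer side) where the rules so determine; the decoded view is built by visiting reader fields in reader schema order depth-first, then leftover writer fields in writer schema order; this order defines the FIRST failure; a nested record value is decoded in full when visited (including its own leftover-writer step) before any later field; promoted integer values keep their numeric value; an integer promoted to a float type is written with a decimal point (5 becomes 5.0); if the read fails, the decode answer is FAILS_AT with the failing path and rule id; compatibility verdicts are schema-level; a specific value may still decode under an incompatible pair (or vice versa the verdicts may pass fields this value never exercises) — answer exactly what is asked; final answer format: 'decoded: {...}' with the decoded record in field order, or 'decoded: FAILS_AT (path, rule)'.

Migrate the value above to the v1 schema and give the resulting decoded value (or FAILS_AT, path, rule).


decoded: FAILS_AT (version, R1)

arrows below run writer -> reader for Order
decode walk for Order under reader schema v1:
  attrs := [100, 40]
  price := 0.25
  attempts := 0
  read fails at version under R1 (no fill)
  => FAILS_AT (version, R1)
diffs on Order not affecting the asked answer:
  removed field rating from record Order (its key "rating" joins the reserved list) -> changes Order's schema-level verdicts only — the decode of this value is the same
  field attrs in record Order: required changed to optional -> changes Order's schema-level verdicts only — the decode of this value is the same
  field price in record Order: tag 11 changed to 16 -> fires no rule on Order under this dialect and leaves the result unchanged
  field attempts in record Order: optional changed to required -> changes Order's schema-level verdicts only — the decode of this value is the same


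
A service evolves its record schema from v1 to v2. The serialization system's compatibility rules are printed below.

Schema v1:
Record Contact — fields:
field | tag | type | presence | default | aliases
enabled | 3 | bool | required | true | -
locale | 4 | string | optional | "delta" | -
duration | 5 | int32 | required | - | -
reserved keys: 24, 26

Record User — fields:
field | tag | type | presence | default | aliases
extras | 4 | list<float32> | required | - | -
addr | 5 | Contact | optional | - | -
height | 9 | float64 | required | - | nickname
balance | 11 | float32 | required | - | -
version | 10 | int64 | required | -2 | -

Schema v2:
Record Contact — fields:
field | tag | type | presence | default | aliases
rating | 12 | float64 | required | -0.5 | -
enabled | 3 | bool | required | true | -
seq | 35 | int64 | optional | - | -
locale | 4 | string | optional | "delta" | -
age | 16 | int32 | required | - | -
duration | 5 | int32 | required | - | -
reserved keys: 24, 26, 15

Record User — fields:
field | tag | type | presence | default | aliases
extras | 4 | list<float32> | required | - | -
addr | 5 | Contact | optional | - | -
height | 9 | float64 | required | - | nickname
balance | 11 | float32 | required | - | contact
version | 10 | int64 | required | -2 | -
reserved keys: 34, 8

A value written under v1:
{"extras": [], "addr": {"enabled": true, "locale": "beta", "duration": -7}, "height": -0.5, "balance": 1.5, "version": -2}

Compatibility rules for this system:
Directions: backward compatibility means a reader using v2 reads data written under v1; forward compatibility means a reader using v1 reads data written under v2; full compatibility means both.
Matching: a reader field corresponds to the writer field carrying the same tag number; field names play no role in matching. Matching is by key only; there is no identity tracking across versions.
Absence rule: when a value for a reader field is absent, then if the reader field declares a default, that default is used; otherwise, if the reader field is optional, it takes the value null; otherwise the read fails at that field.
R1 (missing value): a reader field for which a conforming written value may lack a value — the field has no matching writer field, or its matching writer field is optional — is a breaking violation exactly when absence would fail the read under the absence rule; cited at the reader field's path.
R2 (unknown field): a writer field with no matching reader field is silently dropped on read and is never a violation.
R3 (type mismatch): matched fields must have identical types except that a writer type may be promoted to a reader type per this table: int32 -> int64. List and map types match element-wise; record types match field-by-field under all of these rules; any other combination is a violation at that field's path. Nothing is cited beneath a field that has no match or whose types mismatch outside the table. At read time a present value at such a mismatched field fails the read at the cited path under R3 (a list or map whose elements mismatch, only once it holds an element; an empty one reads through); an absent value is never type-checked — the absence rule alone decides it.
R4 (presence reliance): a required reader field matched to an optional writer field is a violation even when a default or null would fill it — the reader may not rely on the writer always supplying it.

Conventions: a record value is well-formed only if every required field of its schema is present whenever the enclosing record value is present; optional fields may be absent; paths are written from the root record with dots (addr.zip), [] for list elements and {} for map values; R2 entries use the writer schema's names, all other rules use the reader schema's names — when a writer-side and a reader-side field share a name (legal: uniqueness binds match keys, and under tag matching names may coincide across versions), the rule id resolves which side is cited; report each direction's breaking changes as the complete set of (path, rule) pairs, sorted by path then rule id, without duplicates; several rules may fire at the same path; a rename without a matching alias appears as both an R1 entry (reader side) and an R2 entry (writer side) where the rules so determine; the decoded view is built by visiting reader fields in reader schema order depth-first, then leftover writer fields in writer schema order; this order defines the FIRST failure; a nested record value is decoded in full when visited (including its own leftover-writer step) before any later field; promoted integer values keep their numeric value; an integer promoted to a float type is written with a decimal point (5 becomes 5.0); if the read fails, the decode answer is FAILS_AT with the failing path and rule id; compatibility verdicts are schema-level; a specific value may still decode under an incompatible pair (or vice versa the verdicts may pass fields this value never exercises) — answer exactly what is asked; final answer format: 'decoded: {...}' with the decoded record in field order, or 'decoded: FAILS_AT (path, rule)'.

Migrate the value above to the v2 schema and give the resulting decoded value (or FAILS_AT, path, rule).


the writer's type comes first in each User pair
migrating the User value to v2:
  extras := []
  addr.rating := -0.5 (absent -> default)
  addr.enabled := true
  addr.seq := null (absent, optional -> null)
  addr.locale := "beta"
  read fails at addr.age under R1 (no fill)
  => FAILS_AT (addr.age, R1)
the rest of the User diff is inert for this question:
  added field seq to record Contact: optional int64, tag 35 (in v2 it sits immediately before locale) -> inert under this dialect — no rule fires on User and the result does not move
  added field rating to record Contact: required float64, tag 12, default -0.5 (in v2 it sits immediately before enabled) -> inert under this dialect — no rule fires on User and the result does not move

decoded: FAILS_AT (addr.age, R1)


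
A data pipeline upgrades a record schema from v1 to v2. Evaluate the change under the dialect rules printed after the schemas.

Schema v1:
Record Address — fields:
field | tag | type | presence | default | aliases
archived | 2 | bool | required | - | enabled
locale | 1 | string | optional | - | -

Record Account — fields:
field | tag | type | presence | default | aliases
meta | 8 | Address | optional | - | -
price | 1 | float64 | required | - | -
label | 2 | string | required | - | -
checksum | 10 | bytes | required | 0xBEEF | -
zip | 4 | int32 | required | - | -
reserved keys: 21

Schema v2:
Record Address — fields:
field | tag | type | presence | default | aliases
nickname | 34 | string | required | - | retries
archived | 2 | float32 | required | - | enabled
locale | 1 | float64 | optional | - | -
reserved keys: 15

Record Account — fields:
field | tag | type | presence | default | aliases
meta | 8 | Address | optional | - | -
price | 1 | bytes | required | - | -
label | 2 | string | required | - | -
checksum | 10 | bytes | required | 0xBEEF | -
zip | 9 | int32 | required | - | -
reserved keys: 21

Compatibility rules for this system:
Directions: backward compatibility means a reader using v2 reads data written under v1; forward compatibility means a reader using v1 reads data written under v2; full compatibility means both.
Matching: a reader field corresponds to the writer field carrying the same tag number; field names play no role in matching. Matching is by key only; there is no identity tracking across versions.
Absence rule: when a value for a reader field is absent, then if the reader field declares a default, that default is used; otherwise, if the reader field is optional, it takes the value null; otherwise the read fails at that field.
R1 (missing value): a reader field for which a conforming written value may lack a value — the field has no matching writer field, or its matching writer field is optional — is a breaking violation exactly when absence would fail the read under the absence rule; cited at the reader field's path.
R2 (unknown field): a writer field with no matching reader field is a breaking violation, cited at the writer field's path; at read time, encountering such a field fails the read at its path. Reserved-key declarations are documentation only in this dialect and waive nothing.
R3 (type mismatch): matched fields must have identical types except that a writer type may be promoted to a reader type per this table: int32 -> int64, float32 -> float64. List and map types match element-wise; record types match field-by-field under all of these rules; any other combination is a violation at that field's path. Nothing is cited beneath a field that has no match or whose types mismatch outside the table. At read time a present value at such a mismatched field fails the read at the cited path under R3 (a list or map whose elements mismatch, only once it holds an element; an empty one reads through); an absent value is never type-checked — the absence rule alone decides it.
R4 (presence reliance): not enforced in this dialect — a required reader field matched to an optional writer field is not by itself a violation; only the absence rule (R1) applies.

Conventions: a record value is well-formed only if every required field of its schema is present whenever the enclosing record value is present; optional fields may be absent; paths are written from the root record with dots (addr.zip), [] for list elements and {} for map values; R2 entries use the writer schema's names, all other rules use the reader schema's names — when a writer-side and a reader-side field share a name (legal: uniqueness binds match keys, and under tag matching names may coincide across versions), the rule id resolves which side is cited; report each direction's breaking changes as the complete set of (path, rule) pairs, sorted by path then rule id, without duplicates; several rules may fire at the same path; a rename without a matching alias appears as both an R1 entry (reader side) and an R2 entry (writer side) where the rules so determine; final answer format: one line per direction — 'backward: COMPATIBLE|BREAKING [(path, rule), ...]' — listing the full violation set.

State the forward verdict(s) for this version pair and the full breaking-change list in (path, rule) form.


forward: BREAKING [(meta.archived, R3), (meta.locale, R3), (meta.nickname, R2), (price, R3), (zip, R1), (zip, R2)]

the writer's type comes first in each Account pair
forward for Account (reader v1, writer v2):
  writer optional, Address -> Address: reader meta maps from writer meta
  writer required, bytes -> float64: reader price maps from writer price
  writer required, string -> string: reader label maps from writer label
  writer required, bytes -> bytes: reader checksum maps from writer checksum
  zip has no writer counterpart
  writer zip: unknown to reader
  writer required, float32 -> bool: reader meta.archived maps from writer meta.archived
  writer optional, float64 -> string: reader meta.locale maps from writer meta.locale
  writer meta.nickname: unknown to reader
  rule R3 violated at meta.archived
  rule R3 violated at meta.locale
  rule R2 violated at meta.nickname
  rule R3 violated at price
  rule R1 violated at zip
  rule R2 violated at zip
  forward on Account therefore BREAKING (6)


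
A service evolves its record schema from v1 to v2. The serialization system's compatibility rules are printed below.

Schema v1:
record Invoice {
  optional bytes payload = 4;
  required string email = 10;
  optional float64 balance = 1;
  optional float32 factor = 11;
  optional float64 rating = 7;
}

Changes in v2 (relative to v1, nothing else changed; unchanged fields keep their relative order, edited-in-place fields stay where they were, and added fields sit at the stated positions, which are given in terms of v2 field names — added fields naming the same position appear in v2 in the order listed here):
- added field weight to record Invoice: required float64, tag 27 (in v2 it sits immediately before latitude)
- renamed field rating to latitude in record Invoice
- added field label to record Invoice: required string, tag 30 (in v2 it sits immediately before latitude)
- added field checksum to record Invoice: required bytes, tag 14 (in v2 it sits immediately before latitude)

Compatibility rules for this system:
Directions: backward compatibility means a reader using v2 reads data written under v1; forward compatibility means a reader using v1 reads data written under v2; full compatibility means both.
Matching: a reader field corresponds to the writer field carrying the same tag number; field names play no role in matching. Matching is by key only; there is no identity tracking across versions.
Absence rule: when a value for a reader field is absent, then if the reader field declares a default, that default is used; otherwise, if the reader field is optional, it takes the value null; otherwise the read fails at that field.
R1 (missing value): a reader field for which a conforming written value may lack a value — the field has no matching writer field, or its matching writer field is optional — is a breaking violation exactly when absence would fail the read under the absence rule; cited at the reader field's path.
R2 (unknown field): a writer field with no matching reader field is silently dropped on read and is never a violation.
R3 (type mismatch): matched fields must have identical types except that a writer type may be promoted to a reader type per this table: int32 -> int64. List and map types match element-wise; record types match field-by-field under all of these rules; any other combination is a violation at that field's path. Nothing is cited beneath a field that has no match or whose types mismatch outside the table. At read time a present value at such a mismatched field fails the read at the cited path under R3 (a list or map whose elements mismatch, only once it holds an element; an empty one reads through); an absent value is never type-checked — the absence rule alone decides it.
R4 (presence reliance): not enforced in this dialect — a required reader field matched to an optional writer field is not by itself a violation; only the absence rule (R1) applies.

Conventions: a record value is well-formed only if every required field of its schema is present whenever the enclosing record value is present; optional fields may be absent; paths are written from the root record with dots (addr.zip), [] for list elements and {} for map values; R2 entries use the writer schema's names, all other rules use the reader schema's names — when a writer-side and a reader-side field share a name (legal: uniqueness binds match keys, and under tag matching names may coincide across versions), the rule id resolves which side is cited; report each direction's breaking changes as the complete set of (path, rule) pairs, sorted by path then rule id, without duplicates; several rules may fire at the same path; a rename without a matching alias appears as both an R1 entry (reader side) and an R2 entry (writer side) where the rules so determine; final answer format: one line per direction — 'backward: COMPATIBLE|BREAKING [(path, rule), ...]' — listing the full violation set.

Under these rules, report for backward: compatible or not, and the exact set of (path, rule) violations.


backward: BREAKING [(checksum, R1), (label, R1), (weight, R1)]

arrows below run writer -> reader for Invoice
backward for Invoice (reader v2, writer v1):
  payload: paired with writer payload (bytes -> bytes; writer optional)
  email: paired with writer email (string -> string; writer required)
  balance: paired with writer balance (float64 -> float64; writer optional)
  factor: paired with writer factor (float32 -> float32; writer optional)
  weight has no writer counterpart
  label has no writer counterpart
  checksum has no writer counterpart
  latitude: paired with writer rating (float64 -> float64; writer optional)
  R1 fires at checksum
  R1 fires at label
  R1 fires at weight
  => 3 violation(s): backward is BREAKING for Invoice
remaining Invoice differences; none change what is asked:
  renamed field rating to latitude in record Invoice -> inert for the asked Invoice verdict: nothing fires


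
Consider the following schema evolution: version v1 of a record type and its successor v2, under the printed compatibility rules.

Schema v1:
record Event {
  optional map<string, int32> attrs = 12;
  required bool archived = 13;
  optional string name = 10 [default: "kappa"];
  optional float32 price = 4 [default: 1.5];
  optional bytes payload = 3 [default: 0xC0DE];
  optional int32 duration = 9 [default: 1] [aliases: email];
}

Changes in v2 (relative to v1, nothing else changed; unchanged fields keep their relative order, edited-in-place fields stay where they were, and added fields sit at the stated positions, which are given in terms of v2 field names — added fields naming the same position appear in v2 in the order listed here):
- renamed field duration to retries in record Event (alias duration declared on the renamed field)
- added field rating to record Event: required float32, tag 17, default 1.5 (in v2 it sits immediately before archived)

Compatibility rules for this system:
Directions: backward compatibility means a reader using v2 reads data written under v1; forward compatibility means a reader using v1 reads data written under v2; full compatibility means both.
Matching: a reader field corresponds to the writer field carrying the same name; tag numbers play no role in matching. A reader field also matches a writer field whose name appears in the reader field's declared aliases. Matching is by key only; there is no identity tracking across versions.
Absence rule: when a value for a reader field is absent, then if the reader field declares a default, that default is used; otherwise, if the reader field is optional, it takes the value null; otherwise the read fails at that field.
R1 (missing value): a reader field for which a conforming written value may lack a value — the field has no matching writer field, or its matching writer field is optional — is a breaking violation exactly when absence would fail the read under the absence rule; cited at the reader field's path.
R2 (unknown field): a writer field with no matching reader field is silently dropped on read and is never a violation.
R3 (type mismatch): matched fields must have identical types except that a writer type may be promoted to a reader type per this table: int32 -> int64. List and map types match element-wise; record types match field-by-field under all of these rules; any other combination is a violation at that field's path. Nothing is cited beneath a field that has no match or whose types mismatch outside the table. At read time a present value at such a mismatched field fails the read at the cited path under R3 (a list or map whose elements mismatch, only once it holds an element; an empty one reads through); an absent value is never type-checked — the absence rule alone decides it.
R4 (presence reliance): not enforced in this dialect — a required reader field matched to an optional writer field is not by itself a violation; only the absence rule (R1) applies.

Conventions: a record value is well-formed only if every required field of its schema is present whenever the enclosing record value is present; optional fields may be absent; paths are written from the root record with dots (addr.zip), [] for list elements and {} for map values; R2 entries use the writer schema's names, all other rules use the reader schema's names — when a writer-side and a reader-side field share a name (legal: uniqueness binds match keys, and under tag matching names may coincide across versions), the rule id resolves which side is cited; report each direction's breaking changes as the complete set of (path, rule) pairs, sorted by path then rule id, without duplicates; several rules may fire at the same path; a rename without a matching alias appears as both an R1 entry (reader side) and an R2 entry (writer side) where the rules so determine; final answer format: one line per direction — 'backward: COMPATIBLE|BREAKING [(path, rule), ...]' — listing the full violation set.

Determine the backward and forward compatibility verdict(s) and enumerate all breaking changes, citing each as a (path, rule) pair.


backward: COMPATIBLE []; forward: COMPATIBLE []

the writer's type comes first in each Event pair
backward on Event — v2 reading data written by v1:
  attrs <- attrs (map<string, int32> -> map<string, int32>, writer optional)
  rating: no writer-side match
  archived <- archived (bool -> bool, writer required)
  name <- name (string -> string, writer optional)
  price <- price (float32 -> float32, writer optional)
  payload <- payload (bytes -> bytes, writer optional)
  retries <- duration (int32 -> int32, writer optional)
  => no violations; backward on Event: COMPATIBLE
forward on Event — v1 reading data written by v2:
  attrs <- attrs (map<string, int32> -> map<string, int32>, writer optional)
  archived <- archived (bool -> bool, writer required)
  name <- name (string -> string, writer optional)
  price <- price (float32 -> float32, writer optional)
  payload <- payload (bytes -> bytes, writer optional)
  duration: no writer-side match
  rating (writer side), unknown to reader
  retries (writer side), unknown to reader
  => no violations; forward on Event: COMPATIBLE


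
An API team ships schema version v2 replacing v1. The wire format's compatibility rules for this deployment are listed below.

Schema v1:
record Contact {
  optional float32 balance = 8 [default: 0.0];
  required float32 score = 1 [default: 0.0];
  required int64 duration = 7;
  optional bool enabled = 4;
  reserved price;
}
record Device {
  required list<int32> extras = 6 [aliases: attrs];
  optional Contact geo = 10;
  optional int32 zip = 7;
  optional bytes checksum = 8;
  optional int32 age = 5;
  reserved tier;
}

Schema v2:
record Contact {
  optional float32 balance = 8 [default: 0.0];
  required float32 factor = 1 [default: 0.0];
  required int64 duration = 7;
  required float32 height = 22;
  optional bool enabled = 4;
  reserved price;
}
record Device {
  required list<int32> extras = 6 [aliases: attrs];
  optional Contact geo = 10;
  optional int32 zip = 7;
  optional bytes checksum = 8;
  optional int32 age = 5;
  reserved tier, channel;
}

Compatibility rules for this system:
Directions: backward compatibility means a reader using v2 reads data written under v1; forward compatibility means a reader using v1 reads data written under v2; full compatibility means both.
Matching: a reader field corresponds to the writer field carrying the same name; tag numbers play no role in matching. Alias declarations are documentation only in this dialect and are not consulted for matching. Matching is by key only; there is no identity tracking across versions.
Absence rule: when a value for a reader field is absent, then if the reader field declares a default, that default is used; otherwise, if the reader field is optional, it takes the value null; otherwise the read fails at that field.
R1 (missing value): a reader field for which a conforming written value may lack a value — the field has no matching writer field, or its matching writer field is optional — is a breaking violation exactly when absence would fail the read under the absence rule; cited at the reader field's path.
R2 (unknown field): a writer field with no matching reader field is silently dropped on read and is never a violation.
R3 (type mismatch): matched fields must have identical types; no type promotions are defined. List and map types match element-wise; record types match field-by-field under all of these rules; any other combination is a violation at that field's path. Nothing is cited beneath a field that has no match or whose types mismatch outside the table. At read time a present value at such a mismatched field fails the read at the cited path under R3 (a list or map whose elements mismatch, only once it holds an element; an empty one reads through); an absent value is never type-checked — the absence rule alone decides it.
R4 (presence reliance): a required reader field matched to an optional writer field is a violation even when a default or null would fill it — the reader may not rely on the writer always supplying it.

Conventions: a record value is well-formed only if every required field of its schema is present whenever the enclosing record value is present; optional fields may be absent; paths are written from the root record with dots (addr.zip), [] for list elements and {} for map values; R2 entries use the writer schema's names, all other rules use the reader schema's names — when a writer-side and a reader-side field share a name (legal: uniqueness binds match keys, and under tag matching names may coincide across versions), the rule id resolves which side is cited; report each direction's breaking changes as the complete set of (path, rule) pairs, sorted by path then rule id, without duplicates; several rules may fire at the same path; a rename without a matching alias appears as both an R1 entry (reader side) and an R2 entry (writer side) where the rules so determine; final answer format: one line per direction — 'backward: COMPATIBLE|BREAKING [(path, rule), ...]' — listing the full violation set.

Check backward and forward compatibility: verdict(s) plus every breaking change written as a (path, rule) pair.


each type pair in Device: writer, then reader
checking backward for Device: reader v2 against writer v1:
  extras: list<int32> -> list<int32>, writer required; from extras
  geo: Contact -> Contact, writer optional; from geo
  zip: int32 -> int32, writer optional; from zip
  checksum: bytes -> bytes, writer optional; from checksum
  age: int32 -> int32, writer optional; from age
  geo.balance: float32 -> float32, writer optional; from geo.balance
  geo.factor has no writer counterpart
  geo.duration: int64 -> int64, writer required; from geo.duration
  geo.height has no writer counterpart
  geo.enabled: bool -> bool, writer optional; from geo.enabled
  geo.score (writer side), unknown to reader
  R1 fires at geo.height
  => 1 violation(s): backward is BREAKING for Device
checking forward for Device: reader v1 against writer v2:
  extras: list<int32> -> list<int32>, writer required; from extras
  geo: Contact -> Contact, writer optional; from geo
  zip: int32 -> int32, writer optional; from zip
  checksum: bytes -> bytes, writer optional; from checksum
  age: int32 -> int32, writer optional; from age
  geo.balance: float32 -> float32, writer optional; from geo.balance
  geo.score has no writer counterpart
  geo.duration: int64 -> int64, writer required; from geo.duration
  geo.enabled: bool -> bool, writer optional; from geo.enabled
  geo.factor (writer side), unknown to reader
  geo.height (writer side), unknown to reader
  nothing fires on Device: forward is COMPATIBLE

backward: BREAKING [(geo.height, R1)]; forward: COMPATIBLE []


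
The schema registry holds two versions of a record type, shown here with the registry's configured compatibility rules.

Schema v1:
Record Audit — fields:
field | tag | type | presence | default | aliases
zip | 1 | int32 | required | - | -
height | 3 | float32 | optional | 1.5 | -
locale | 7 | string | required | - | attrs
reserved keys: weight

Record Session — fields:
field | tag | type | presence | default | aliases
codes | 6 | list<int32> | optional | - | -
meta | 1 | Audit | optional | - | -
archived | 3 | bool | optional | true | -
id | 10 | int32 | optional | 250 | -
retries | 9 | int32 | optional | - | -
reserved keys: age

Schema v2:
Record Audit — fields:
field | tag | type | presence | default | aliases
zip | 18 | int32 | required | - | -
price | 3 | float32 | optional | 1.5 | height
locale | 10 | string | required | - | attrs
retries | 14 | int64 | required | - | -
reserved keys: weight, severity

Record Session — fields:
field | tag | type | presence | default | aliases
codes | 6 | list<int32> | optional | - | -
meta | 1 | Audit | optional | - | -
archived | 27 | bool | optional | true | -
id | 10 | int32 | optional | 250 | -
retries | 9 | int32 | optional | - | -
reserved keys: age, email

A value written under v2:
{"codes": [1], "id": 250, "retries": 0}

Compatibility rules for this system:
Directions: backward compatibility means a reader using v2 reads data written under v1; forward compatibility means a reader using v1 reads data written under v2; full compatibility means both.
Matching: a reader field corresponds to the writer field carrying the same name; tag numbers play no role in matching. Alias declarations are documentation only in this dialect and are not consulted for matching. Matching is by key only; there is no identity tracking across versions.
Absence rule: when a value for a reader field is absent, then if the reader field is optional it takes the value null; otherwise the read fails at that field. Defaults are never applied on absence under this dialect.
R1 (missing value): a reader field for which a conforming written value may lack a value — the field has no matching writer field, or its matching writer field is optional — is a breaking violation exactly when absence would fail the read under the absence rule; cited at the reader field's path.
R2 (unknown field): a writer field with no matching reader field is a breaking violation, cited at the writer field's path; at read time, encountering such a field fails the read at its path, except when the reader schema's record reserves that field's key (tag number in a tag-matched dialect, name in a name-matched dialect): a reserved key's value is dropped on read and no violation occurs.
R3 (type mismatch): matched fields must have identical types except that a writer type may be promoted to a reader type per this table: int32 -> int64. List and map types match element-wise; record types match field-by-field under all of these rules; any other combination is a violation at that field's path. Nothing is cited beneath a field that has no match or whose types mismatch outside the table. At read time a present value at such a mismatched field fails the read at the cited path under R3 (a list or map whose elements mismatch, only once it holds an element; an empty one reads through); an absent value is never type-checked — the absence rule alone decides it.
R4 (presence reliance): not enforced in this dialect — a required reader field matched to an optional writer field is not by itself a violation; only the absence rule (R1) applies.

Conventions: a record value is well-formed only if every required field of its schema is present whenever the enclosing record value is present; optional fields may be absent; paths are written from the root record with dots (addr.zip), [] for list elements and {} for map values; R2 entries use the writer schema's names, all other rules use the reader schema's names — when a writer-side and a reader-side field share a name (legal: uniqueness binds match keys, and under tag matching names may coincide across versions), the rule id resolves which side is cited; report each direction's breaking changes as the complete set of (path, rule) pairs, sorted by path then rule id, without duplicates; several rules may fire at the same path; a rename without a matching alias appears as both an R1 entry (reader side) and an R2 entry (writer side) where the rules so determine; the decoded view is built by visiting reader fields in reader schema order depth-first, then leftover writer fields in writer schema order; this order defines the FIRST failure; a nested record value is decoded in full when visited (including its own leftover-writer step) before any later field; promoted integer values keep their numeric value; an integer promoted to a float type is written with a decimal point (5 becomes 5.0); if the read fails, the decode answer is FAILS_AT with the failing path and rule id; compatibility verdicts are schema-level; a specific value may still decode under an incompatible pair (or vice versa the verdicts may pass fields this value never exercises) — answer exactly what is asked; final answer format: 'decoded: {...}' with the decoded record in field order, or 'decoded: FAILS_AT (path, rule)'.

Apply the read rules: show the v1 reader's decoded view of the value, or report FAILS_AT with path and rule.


decoded: {"codes": [1], "meta": null, "archived": null, "id": 250, "retries": 0}

arrows below run writer -> reader for Session
decode walk for Session under reader schema v1:
  codes := [1]
  meta := null (missing; optional => null)
  archived := null (missing; optional => null)
  id := 250
  retries := 0
  => decoded: {"codes": [1], "meta": null, "archived": null, "id": 250, "retries": 0}
diffs on Session not affecting the asked answer:
  field archived in record Session: tag 3 changed to 27 -> no rule fires on it and the decoded Session view is identical with or without it
  field zip in record Audit: tag 1 changed to 18 -> no rule fires on it and the decoded Session view is identical with or without it
  added field retries to record Audit: required int64, tag 14 (in v2 it sits last) -> a verdict-level change on Session — the shown value reads the same
  renamed field height to price in record Audit (alias height declared on the renamed field) -> a verdict-level change on Session — the shown value reads the same
  field locale in record Audit: tag 7 changed to 10 -> no rule fires on it and the decoded Session view is identical with or without it
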